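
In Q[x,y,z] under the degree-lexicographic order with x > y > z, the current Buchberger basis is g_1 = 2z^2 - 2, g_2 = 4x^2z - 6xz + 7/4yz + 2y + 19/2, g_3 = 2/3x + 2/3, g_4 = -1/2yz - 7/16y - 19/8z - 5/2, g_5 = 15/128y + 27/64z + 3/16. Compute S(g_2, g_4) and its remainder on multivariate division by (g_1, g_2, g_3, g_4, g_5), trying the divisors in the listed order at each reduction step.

S(g_2, g_4) = -7/8x^2y - 19/4x^2z - 3/2xyz + 7/16y^2z - 5x^2 + 1/2y^2 + 19/8y; remainder on division = 0.

lcm(LM(g_2), LM(g_4)) = x^2yz.
S = (lcm/LT(g_2))·g_2 − (lcm/LT(g_4))·g_4 = -7/8x^2y - 19/4x^2z - 3/2xyz + 7/16y^2z - 5x^2 + 1/2y^2 + 19/8y.
Reduce S modulo (g_1, g_2, g_3, g_4, g_5) in that order:
  leading term x^2y: subtract (-21/16xy)·g_3 from -7/8x^2y - 19/4x^2z - 3/2xyz + 7/16y^2z - 5x^2 + 1/2y^2 + 19/8y → -19/4x^2z - 3/2xyz + 7/16y^2z - 5x^2 + 7/8xy + 1/2y^2 + 19/8y
  leading term x^2z: subtract (-19/16)·g_2 from -19/4x^2z - 3/2xyz + 7/16y^2z - 5x^2 + 7/8xy + 1/2y^2 + 19/8y → -3/2xyz + 7/16y^2z - 5x^2 + 7/8xy - 57/8xz + 1/2y^2 + 133/64yz + 19/4y + 361/32
  leading term xyz: subtract (-9/4yz)·g_3 from -3/2xyz + 7/16y^2z - 5x^2 + 7/8xy - 57/8xz + 1/2y^2 + 133/64yz + 19/4y + 361/32 → 7/16y^2z - 5x^2 + 7/8xy - 57/8xz + 1/2y^2 + 229/64yz + 19/4y + 361/32
  leading term y^2z: subtract (-7/8y)·g_4 from 7/16y^2z - 5x^2 + 7/8xy - 57/8xz + 1/2y^2 + 229/64yz + 19/4y + 361/32 → -5x^2 + 7/8xy - 57/8xz + 15/128y^2 + 3/2yz + 41/16y + 361/32
  leading term x^2: subtract (-15/2x)·g_3 from -5x^2 + 7/8xy - 57/8xz + 15/128y^2 + 3/2yz + 41/16y + 361/32 → 7/8xy - 57/8xz + 15/128y^2 + 3/2yz + 5x + 41/16y + 361/32
  leading term xy: subtract (21/16y)·g_3 from 7/8xy - 57/8xz + 15/128y^2 + 3/2yz + 5x + 41/16y + 361/32 → -57/8xz + 15/128y^2 + 3/2yz + 5x + 27/16y + 361/32
  leading term xz: subtract (-171/16z)·g_3 from -57/8xz + 15/128y^2 + 3/2yz + 5x + 27/16y + 361/32 → 15/128y^2 + 3/2yz + 5x + 27/16y + 57/8z + 361/32
  leading term y^2: subtract (y)·g_5 from 15/128y^2 + 3/2yz + 5x + 27/16y + 57/8z + 361/32 → 69/64yz + 5x + 3/2y + 57/8z + 361/32
  leading term yz: subtract (-69/32)·g_4 from 69/64yz + 5x + 3/2y + 57/8z + 361/32 → 5x + 285/512y + 513/256z + 377/64
  leading term x: subtract (15/2)·g_3 from 5x + 285/512y + 513/256z + 377/64 → 285/512y + 513/256z + 57/64
  leading term y: subtract (19/4)·g_5 from 285/512y + 513/256z + 57/64 → 0
The remainder is 0, so this S-polynomial contributes no new basis element.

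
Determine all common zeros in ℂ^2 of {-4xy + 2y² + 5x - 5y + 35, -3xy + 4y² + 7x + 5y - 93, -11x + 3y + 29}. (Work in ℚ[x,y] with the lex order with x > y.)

Compute a lex Gröbner basis by Buchberger's algorithm.
f_1 = -4xy + 5x + 2y² - 5y + 35, LT = xy.
f_2 = -3xy + 7x + 4y² + 5y - 93, LT = xy.
f_3 = -11x + 3y + 29, LT = x.

S(f_1,f_2): lcm = xy. S = 13/12x + ⅚y² + 35/12y - 159/4.
  leading term x: subtract (-13/132)·f_3 from 13/12x + ⅚y² + 35/12y - 159/4 → ⅚y² + 106/33y - 2435/66
  leading term y²: no divisor's leading term divides it; move ⅚y² to the remainder.
  leading term y: no divisor's leading term divides it; move 106/33y to the remainder.
  leading term 1: no divisor's leading term divides it; move -2435/66 to the remainder.
  remainder ⅚y² + 106/33y - 2435/66 ≠ 0; add h_4 = ⅚y² + 106/33y - 2435/66 to the basis.

S(f_1,f_3): lcm = xy. S = -5/4x - 5/22y² + 171/44y - 35/4.
  leading term x: subtract (5/44)·f_3 from -5/4x - 5/22y² + 171/44y - 35/4 → -5/22y² + 39/11y - 265/22
  leading term y²: subtract (-3/11)·h_4 from -5/22y² + 39/11y - 265/22 → 535/121y - 2675/121
  leading term y: no divisor's leading term divides it; move 535/121y to the remainder.
  leading term 1: no divisor's leading term divides it; move -2675/121 to the remainder.
  remainder 535/121y - 2675/121 ≠ 0; add h_5 = 535/121y - 2675/121 to the basis.

The other S-polynomials (S(f_2,f_3), S(f_1,h_4), S(f_2,h_4), S(f_3,h_4), S(f_1,h_5), S(f_2,h_5), S(f_3,h_5), S(h_4,h_5)) all reduce to 0 modulo the current basis, so we have a Gröbner basis.
Inter-reduce: drop elements whose leading term is divisible by another's, tail-reduce, and make monic.
Reduced Gröbner basis: {x - 4, y - 5}.

Elimination: the polynomial y - 5 lies in the elimination ideal for y, so y ∈ {5}. For each such y, the remaining basis elements (now univariate) give the rest of the solution.
  y = 5: the earlier basis element becomes x - 4 = 0, giving x = 4 — point (4, 5).

{(4, 5)}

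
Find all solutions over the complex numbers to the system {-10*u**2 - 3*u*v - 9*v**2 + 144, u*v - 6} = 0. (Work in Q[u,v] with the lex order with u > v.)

Compute a lex Gröbner basis by Buchberger's algorithm.
f_1 = -10*u**2 - 3*u*v - 9*v**2 + 144, LT = u**2.
f_2 = u*v - 6, LT = u*v.

S(f_1,f_2): lcm = u**2*v. S = 3/10*u*v**2 + 6*u + 9/10*v**3 - 72/5*v.
  leading term u*v**2: subtract (3/10*v)·f_2 from 3/10*u*v**2 + 6*u + 9/10*v**3 - 72/5*v → 6*u + 9/10*v**3 - 63/5*v
  leading term u: no divisor's leading term divides it; move 6*u to the remainder.
  leading term v**3: no divisor's leading term divides it; move 9/10*v**3 to the remainder.
  leading term v: no divisor's leading term divides it; move -63/5*v to the remainder.
  remainder 6*u + 9/10*v**3 - 63/5*v ≠ 0; add h_3 = 6*u + 9/10*v**3 - 63/5*v to the basis.

S(f_2,h_3): lcm = u*v. S = -3/20*v**4 + 21/10*v**2 - 6.
  leading term v**4: no divisor's leading term divides it; move -3/20*v**4 to the remainder.
  leading term v**2: no divisor's leading term divides it; move 21/10*v**2 to the remainder.
  leading term 1: no divisor's leading term divides it; move -6 to the remainder.
  remainder -3/20*v**4 + 21/10*v**2 - 6 ≠ 0; add h_4 = -3/20*v**4 + 21/10*v**2 - 6 to the basis.

The other S-polynomials (S(f_1,h_3), S(f_1,h_4), S(f_2,h_4), S(h_3,h_4)) all reduce to 0 modulo the current basis, so we have a Gröbner basis.
Inter-reduce: drop elements whose leading term is divisible by another's, tail-reduce, and make monic.
Reduced Gröbner basis: {u + 3/20*v**3 - 21/10*v, v**4 - 14*v**2 + 40}.

The lex basis is triangular: the last element involves only v. Solving v**4 - 14*v**2 + 40 = 0 gives v ∈ {-2, 2, sqrt(10), -sqrt(10)}; substituting each value into the earlier elements determines the remaining variables.
  v = -2: the earlier basis element becomes u + 3 = 0, giving u = -3 — point (-3, -2).
  v = 2: the earlier basis element becomes u - 3 = 0, giving u = 3 — point (3, 2).
  v = sqrt(10): the earlier basis element becomes u - 3*sqrt(10)/5 = 0, giving u = 3*sqrt(10)/5 — point (3*sqrt(10)/5, sqrt(10)).
  v = -sqrt(10): the earlier basis element becomes u + 3*sqrt(10)/5 = 0, giving u = -3*sqrt(10)/5 — point (-3*sqrt(10)/5, -sqrt(10)).
Check: every point annihilates each of the original generators.

{(-3, -2), (3, 2), (3*sqrt(10)/5, sqrt(10)), (-3*sqrt(10)/5, -sqrt(10))}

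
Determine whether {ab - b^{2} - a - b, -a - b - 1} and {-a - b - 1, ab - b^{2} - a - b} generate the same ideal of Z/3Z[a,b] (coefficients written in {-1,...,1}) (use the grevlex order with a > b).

Two ideals are equal iff their reduced Gröbner bases coincide (the reduced basis is unique for a fixed ordering).
Buchberger on the first generating set:
f_1 = ab - b^{2} - a - b, LT = ab.
f_2 = -a - b - 1, LT = a.

S(f_1,f_2): lcm = ab. S = b^{2} - a + b.
  leading term b^{2}: no divisor's leading term divides it; move b^{2} to the remainder.
  leading term a: subtract (1)·f_2 from -a + b → -b + 1
  leading term b: no divisor's leading term divides it; move -b to the remainder.
  leading term 1: no divisor's leading term divides it; move 1 to the remainder.
  remainder b^{2} - b + 1 ≠ 0; add g_3 = b^{2} - b + 1 to the basis.

The other S-polynomials (S(f_1,g_3), S(f_2,g_3)) all reduce to 0 modulo the current basis, so we have a Gröbner basis.
Inter-reduce: drop elements whose leading term is divisible by another's, tail-reduce, and make monic.
Reduced Gröbner basis: {b^{2} - b + 1, a + b + 1}.

Buchberger on the second generating set:
h_1 = -a - b - 1, LT = a.
h_2 = ab - b^{2} - a - b, LT = ab.

S(h_1,h_2): lcm = ab. S = -b^{2} + a - b.
  leading term b^{2}: no divisor's leading term divides it; move -b^{2} to the remainder.
  leading term a: subtract (-1)·h_1 from a - b → b - 1
  leading term b: no divisor's leading term divides it; move b to the remainder.
  leading term 1: no divisor's leading term divides it; move -1 to the remainder.
  remainder -b^{2} + b - 1 ≠ 0; add k_3 = -b^{2} + b - 1 to the basis.

The other S-polynomials (S(h_1,k_3), S(h_2,k_3)) all reduce to 0 modulo the current basis, so we have a Gröbner basis.
Inter-reduce: drop elements whose leading term is divisible by another's, tail-reduce, and make monic.
Reduced Gröbner basis: {b^{2} - b + 1, a + b + 1}.

Same reduced basis, so the two generating sets span the same ideal.

Yes, the ideals are equal.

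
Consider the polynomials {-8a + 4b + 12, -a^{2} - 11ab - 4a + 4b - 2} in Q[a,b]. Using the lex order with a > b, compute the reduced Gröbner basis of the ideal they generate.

f_1 = -8a + 4b + 12, LT = a.
f_2 = -a^{2} - 11ab - 4a + 4b - 2, LT = a^{2}.

S(f_1,f_2): lcm = a^{2}. S = -\tfrac{23}{2}ab - \tfrac{11}{2}a + 4b - 2.
  leading term ab: subtract (\tfrac{23}{16}b)·f_1 from -\tfrac{23}{2}ab - \tfrac{11}{2}a + 4b - 2 → -\tfrac{11}{2}a - \tfrac{23}{4}b^{2} - \tfrac{53}{4}b - 2
  leading term a: subtract (\tfrac{11}{16})·f_1 from -\tfrac{11}{2}a - \tfrac{23}{4}b^{2} - \tfrac{53}{4}b - 2 → -\tfrac{23}{4}b^{2} - 16b - \tfrac{41}{4}
  leading term b^{2}: no divisor's leading term divides it; move -\tfrac{23}{4}b^{2} to the remainder.
  leading term b: no divisor's leading term divides it; move -16b to the remainder.
  leading term 1: no divisor's leading term divides it; move -\tfrac{41}{4} to the remainder.
  remainder -\tfrac{23}{4}b^{2} - 16b - \tfrac{41}{4} ≠ 0; add g_3 = -\tfrac{23}{4}b^{2} - 16b - \tfrac{41}{4} to the basis.

The other S-polynomials (S(f_1,g_3), S(f_2,g_3)) all reduce to 0 modulo the current basis, so we have a Gröbner basis.
Inter-reduce: drop elements whose leading term is divisible by another's, tail-reduce, and make monic.

G = {a - \tfrac{1}{2}b - \tfrac{3}{2}, b^{2} + \tfrac{64}{23}b + \tfrac{41}{23}}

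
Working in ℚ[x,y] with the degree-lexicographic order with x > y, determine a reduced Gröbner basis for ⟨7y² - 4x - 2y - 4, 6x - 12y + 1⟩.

G = {y² - 10/7y - 10/21, x - 2y + ⅙}

f_1 = 7y² - 4x - 2y - 4, LT = y².
f_2 = 6x - 12y + 1, LT = x.

The S-polynomials (S(f_1,f_2)) all reduce to 0 modulo the current basis, so we have a Gröbner basis.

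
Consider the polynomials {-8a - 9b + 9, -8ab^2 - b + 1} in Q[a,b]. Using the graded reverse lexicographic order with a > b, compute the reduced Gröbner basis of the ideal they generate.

G = {b^3 - b^2 - 1/9b + 1/9, a + 9/8b - 9/8}

f_1 = -8a - 9b + 9, LT = a.
f_2 = -8ab^2 - b + 1, LT = ab^2.

S(f_1,f_2): lcm = ab^2. S = 9/8b^3 - 9/8b^2 - 1/8b + 1/8.
  leading term b^3: no divisor's leading term divides it; move 9/8b^3 to the remainder.
  leading term b^2: no divisor's leading term divides it; move -9/8b^2 to the remainder.
  leading term b: no divisor's leading term divides it; move -1/8b to the remainder.
  leading term 1: no divisor's leading term divides it; move 1/8 to the remainder.
  remainder 9/8b^3 - 9/8b^2 - 1/8b + 1/8 ≠ 0; add g_3 = 9/8b^3 - 9/8b^2 - 1/8b + 1/8 to the basis.

S(f_1,g_3): leading monomials are coprime, so the S-polynomial reduces to 0 (Buchberger's first criterion).
S(f_2,g_3): lcm = ab^3. S = ab^2 + 1/9ab + 1/8b^2 - 1/9a - 1/8b.
  leading term ab^2: subtract (-1/8b^2)·f_1 from ab^2 + 1/9ab + 1/8b^2 - 1/9a - 1/8b → -9/8b^3 + 1/9ab + 5/4b^2 - 1/9a - 1/8b
  leading term b^3: subtract (-1)·g_3 from -9/8b^3 + 1/9ab + 5/4b^2 - 1/9a - 1/8b → 1/9ab + 1/8b^2 - 1/9a - 1/4b + 1/8
  leading term ab: subtract (-1/72b)·f_1 from 1/9ab + 1/8b^2 - 1/9a - 1/4b + 1/8 → -1/9a - 1/8b + 1/8
  leading term a: subtract (1/72)·f_1 from -1/9a - 1/8b + 1/8 → 0
  remainder 0.

Every S-polynomial of the final basis reduces to 0, so we have a Gröbner basis.
Inter-reduce: drop elements whose leading term is divisible by another's, tail-reduce, and make monic.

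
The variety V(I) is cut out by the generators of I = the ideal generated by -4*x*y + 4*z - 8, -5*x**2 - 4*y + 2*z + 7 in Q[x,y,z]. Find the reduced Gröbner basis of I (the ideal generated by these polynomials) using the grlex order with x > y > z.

G = {y**3 - 1/2*y**2*z - 7/4*y**2 + 5/4*z**2 - 5*z + 5, x**2 + 4/5*y - 2/5*z - 7/5, x*y - z + 2, x*z + 4/5*y**2 - 2/5*y*z - 2*x - 7/5*y}

The reduced Gröbner basis is the canonical form of the ideal for this ordering.

f_1 = -4*x*y + 4*z - 8, LT = x*y.
f_2 = -5*x**2 - 4*y + 2*z + 7, LT = x**2.

S(f_1,f_2): lcm = x**2*y. S = -x*z - 4/5*y**2 + 2/5*y*z + 2*x + 7/5*y.
  reduce S modulo (f_1, f_2):
  remainder -x*z - 4/5*y**2 + 2/5*y*z + 2*x + 7/5*y ≠ 0; add g_3 = -x*z - 4/5*y**2 + 2/5*y*z + 2*x + 7/5*y to the basis.

S(f_1,g_3): lcm = x*y*z. S = -4/5*y**3 + 2/5*y**2*z + 2*x*y + 7/5*y**2 - z**2 + 2*z.
  reduce S modulo (f_1, f_2, g_3):
  remainder -4/5*y**3 + 2/5*y**2*z + 7/5*y**2 - z**2 + 4*z - 4 ≠ 0; add g_4 = -4/5*y**3 + 2/5*y**2*z + 7/5*y**2 - z**2 + 4*z - 4 to the basis.

The other S-polynomials (S(f_2,g_3), S(f_1,g_4), S(f_2,g_4), S(g_3,g_4)) all reduce to 0 modulo the current basis, so we have a Gröbner basis.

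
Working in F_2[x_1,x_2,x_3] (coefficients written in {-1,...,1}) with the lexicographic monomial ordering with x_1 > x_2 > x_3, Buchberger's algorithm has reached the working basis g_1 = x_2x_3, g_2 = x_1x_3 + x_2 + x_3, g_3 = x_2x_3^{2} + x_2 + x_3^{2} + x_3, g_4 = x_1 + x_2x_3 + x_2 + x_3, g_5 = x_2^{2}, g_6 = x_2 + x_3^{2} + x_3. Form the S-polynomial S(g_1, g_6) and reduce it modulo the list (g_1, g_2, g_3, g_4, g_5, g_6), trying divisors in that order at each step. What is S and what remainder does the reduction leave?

S(g_1, g_6) = x_3^{3} + x_3^{2}; remainder on division = x_3^{3} + x_3^{2}.

lcm(LM(g_1), LM(g_6)) = x_2x_3.
S = (lcm/LT(g_1))·g_1 − (lcm/LT(g_6))·g_6 = x_3^{3} + x_3^{2}.
Reduce S modulo (g_1, g_2, g_3, g_4, g_5, g_6) in that order:
  leading term x_3^{3}: no divisor's leading term divides it; move x_3^{3} to the remainder.
  leading term x_3^{2}: no divisor's leading term divides it; move x_3^{2} to the remainder.
The remainder x_3^{3} + x_3^{2} is nonzero, so it would be added as the next basis element.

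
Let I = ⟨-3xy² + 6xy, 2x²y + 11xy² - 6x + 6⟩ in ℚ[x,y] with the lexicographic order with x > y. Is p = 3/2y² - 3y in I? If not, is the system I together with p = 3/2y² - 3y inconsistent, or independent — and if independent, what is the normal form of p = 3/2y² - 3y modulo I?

3/2y² - 3y lies in I (it reduces to 0).

First compute the reduced Gröbner basis of I by Buchberger's algorithm.
f_1 = -3xy² + 6xy, LT = xy².
f_2 = 2x²y + 11xy² - 6x + 6, LT = x²y.

S(f_1,f_2): lcm = x²y². S = -2x²y - 11/2xy³ + 3xy - 3y.
  leading term x²y: subtract (-1)·f_2 from -2x²y - 11/2xy³ + 3xy - 3y → -11/2xy³ + 11xy² + 3xy - 6x - 3y + 6
  leading term xy³: subtract (11/6y)·f_1 from -11/2xy³ + 11xy² + 3xy - 6x - 3y + 6 → 3xy - 6x - 3y + 6
  leading term xy: no divisor's leading term divides it; move 3xy to the remainder.
  leading term x: no divisor's leading term divides it; move -6x to the remainder.
  leading term y: no divisor's leading term divides it; move -3y to the remainder.
  leading term 1: no divisor's leading term divides it; move 6 to the remainder.
  remainder 3xy - 6x - 3y + 6 ≠ 0; add h_3 = 3xy - 6x - 3y + 6 to the basis.

S(f_1,h_3): lcm = xy². S = y² - 2y.
  leading term y²: no divisor's leading term divides it; move y² to the remainder.
  leading term y: no divisor's leading term divides it; move -2y to the remainder.
  remainder y² - 2y ≠ 0; add h_4 = y² - 2y to the basis.

S(f_2,h_3): lcm = x²y. S = 2x² + 11/2xy² + xy - 5x + 3.
  leading term x²: no divisor's leading term divides it; move 2x² to the remainder.
  leading term xy²: subtract (-11/6)·f_1 from 11/2xy² + xy - 5x + 3 → 12xy - 5x + 3
  leading term xy: subtract (4)·h_3 from 12xy - 5x + 3 → 19x + 12y - 21
  leading term x: no divisor's leading term divides it; move 19x to the remainder.
  leading term y: no divisor's leading term divides it; move 12y to the remainder.
  leading term 1: no divisor's leading term divides it; move -21 to the remainder.
  remainder 2x² + 19x + 12y - 21 ≠ 0; add h_5 = 2x² + 19x + 12y - 21 to the basis.

The other S-polynomials (S(f_1,h_4), S(f_2,h_4), S(h_3,h_4), S(f_1,h_5), S(f_2,h_5), S(h_3,h_5), S(h_4,h_5)) all reduce to 0 modulo the current basis, so we have a Gröbner basis.
Inter-reduce: drop elements whose leading term is divisible by another's, tail-reduce, and make monic.
Reduced Gröbner basis: {x² + 19/2x + 6y - 21/2, xy - 2x - y + 2, y² - 2y}.
Label its elements g_1 = x² + 19/2x + 6y - 21/2, g_2 = xy - 2x - y + 2, g_3 = y² - 2y.

Reduce p = 3/2y² - 3y modulo G:
  leading term y²: subtract (3/2)·g_3 from 3/2y² - 3y → 0
  normal form = 0.
Since the normal form is 0, p ∈ I.

The remainder on division by a Gröbner basis is unique — it is the normal form.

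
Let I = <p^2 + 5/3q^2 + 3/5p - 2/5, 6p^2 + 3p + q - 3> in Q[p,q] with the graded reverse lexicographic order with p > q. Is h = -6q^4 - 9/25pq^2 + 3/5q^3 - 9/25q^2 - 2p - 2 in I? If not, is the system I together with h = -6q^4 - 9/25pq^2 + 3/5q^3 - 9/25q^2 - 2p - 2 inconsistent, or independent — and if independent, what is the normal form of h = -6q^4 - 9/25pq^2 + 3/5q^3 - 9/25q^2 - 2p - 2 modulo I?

-6q^4 - 9/25pq^2 + 3/5q^3 - 9/25q^2 - 2p - 2 is independent of I; its normal form modulo I is -2p - 2.

First compute the reduced Gröbner basis of I by Buchberger's algorithm.
f_1 = p^2 + 5/3q^2 + 3/5p - 2/5, LT = p^2.
f_2 = 6p^2 + 3p + q - 3, LT = p^2.

S(f_1,f_2): lcm = p^2. S = 5/3q^2 + 1/10p - 1/6q + 1/10.
  leading term q^2: no divisor's leading term divides it; move 5/3q^2 to the remainder.
  leading term p: no divisor's leading term divides it; move 1/10p to the remainder.
  leading term q: no divisor's leading term divides it; move -1/6q to the remainder.
  leading term 1: no divisor's leading term divides it; move 1/10 to the remainder.
  remainder 5/3q^2 + 1/10p - 1/6q + 1/10 ≠ 0; add k_3 = 5/3q^2 + 1/10p - 1/6q + 1/10 to the basis.

S(f_1,k_3): leading monomials are coprime, so the S-polynomial reduces to 0 (Buchberger's first criterion).
S(f_2,k_3): leading monomials are coprime, so the S-polynomial reduces to 0 (Buchberger's first criterion).
Every S-polynomial of the final basis reduces to 0, so we have a Gröbner basis.
Inter-reduce: drop elements whose leading term is divisible by another's, tail-reduce, and make monic.
Reduced Gröbner basis: {p^2 + 1/2p + 1/6q - 1/2, q^2 + 3/50p - 1/10q + 3/50}.
Label its elements g_1 = p^2 + 1/2p + 1/6q - 1/2, g_2 = q^2 + 3/50p - 1/10q + 3/50.

Reduce h = -6q^4 - 9/25pq^2 + 3/5q^3 - 9/25q^2 - 2p - 2 modulo G:
  leading term q^4: subtract (-6q^2)·g_2 from -6q^4 - 9/25pq^2 + 3/5q^3 - 9/25q^2 - 2p - 2 → -2p - 2
  leading term p: no divisor's leading term divides it; move -2p to the remainder.
  leading term 1: no divisor's leading term divides it; move -2 to the remainder.
  normal form = -2p - 2.
The normal form is nonzero, so h ∉ I. Since h minus its normal form lies in I, I + (h) = I + (r) where r = -2p - 2; decide whether this ideal is the whole ring.
Run Buchberger on G together with r (pairs among the g_i already reduce to 0 since G is a Gröbner basis):
g_1 = p^2 + 1/2p + 1/6q - 1/2, LT = p^2.
g_2 = q^2 + 3/50p - 1/10q + 3/50, LT = q^2.
r = -2p - 2, LT = p.

S(g_1,g_2): leading monomials are coprime, so the S-polynomial reduces to 0 (Buchberger's first criterion).
S(g_1,r): lcm = p^2. S = -1/2p + 1/6q - 1/2.
  leading term p: subtract (1/4)·r from -1/2p + 1/6q - 1/2 → 1/6q
  leading term q: no divisor's leading term divides it; move 1/6q to the remainder.
  remainder 1/6q ≠ 0; add m_4 = 1/6q to the basis.

S(g_2,r): leading monomials are coprime, so the S-polynomial reduces to 0 (Buchberger's first criterion).
S(g_1,m_4): leading monomials are coprime, so the S-polynomial reduces to 0 (Buchberger's first criterion).
S(g_2,m_4): lcm = q^2. S = 3/50p - 1/10q + 3/50.
  leading term p: subtract (-3/100)·r from 3/50p - 1/10q + 3/50 → -1/10q
  leading term q: subtract (-3/5)·m_4 from -1/10q → 0
  remainder 0.

S(r,m_4): leading monomials are coprime, so the S-polynomial reduces to 0 (Buchberger's first criterion).
Every S-polynomial of the final basis reduces to 0, so we have a Gröbner basis.
Inter-reduce: drop elements whose leading term is divisible by another's, tail-reduce, and make monic.
Reduced Gröbner basis: {p + 1, q}.
The reduced Gröbner basis of I + (h) is {p + 1, q} ≠ {1}, a proper ideal, so the enlarged system stays consistent: h is independent of I, with normal form -2p - 2.

Ideal membership is decidable via reduction modulo a Gröbner basis.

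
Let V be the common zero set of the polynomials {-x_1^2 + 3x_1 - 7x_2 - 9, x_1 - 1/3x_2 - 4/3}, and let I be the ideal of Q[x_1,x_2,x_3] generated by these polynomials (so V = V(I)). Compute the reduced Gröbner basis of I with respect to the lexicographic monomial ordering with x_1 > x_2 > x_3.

f_1 = -x_1^2 + 3x_1 - 7x_2 - 9, LT = x_1^2.
f_2 = x_1 - 1/3x_2 - 4/3, LT = x_1.

S(f_1,f_2): lcm = x_1^2. S = 1/3x_1x_2 - 5/3x_1 + 7x_2 + 9.
  leading term x_1x_2: subtract (1/3x_2)·f_2 from 1/3x_1x_2 - 5/3x_1 + 7x_2 + 9 → -5/3x_1 + 1/9x_2^2 + 67/9x_2 + 9
  leading term x_1: subtract (-5/3)·f_2 from -5/3x_1 + 1/9x_2^2 + 67/9x_2 + 9 → 1/9x_2^2 + 62/9x_2 + 61/9
  leading term x_2^2: no divisor's leading term divides it; move 1/9x_2^2 to the remainder.
  leading term x_2: no divisor's leading term divides it; move 62/9x_2 to the remainder.
  leading term 1: no divisor's leading term divides it; move 61/9 to the remainder.
  remainder 1/9x_2^2 + 62/9x_2 + 61/9 ≠ 0; add g_3 = 1/9x_2^2 + 62/9x_2 + 61/9 to the basis.

The other S-polynomials (S(f_1,g_3), S(f_2,g_3)) all reduce to 0 modulo the current basis, so we have a Gröbner basis.
Inter-reduce: drop elements whose leading term is divisible by another's, tail-reduce, and make monic.

G = {x_1 - 1/3x_2 - 4/3, x_2^2 + 62x_2 + 61}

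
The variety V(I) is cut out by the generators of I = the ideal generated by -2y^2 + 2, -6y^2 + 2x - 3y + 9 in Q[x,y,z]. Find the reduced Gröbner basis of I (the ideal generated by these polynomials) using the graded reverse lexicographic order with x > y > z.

f_1 = -2y^2 + 2, LT = y^2.
f_2 = -6y^2 + 2x - 3y + 9, LT = y^2.

S(f_1,f_2): lcm = y^2. S = 1/3x - 1/2y + 1/2.
  leading term x: no divisor's leading term divides it; move 1/3x to the remainder.
  leading term y: no divisor's leading term divides it; move -1/2y to the remainder.
  leading term 1: no divisor's leading term divides it; move 1/2 to the remainder.
  remainder 1/3x - 1/2y + 1/2 ≠ 0; add g_3 = 1/3x - 1/2y + 1/2 to the basis.

The other S-polynomials (S(f_1,g_3), S(f_2,g_3)) all reduce to 0 modulo the current basis, so we have a Gröbner basis.
Inter-reduce: drop elements whose leading term is divisible by another's, tail-reduce, and make monic.

G = {y^2 - 1, x - 3/2y + 3/2}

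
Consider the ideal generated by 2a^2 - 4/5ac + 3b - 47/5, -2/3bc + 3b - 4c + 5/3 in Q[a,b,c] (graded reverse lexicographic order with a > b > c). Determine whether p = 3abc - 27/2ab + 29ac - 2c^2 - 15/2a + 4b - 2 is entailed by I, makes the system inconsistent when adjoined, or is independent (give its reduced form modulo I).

3abc - 27/2ab + 29ac - 2c^2 - 15/2a + 4b - 2 is independent of I; its normal form modulo I is 11ac - 2c^2 + 4b - 2.

First compute the reduced Gröbner basis of I by Buchberger's algorithm.
f_1 = 2a^2 - 4/5ac + 3b - 47/5, LT = a^2.
f_2 = -2/3bc + 3b - 4c + 5/3, LT = bc.

The S-polynomials (S(f_1,f_2)) all reduce to 0 modulo the current basis, so we have a Gröbner basis.
Inter-reduce: drop elements whose leading term is divisible by another's, tail-reduce, and make monic.
Reduced Gröbner basis: {a^2 - 2/5ac + 3/2b - 47/10, bc - 9/2b + 6c - 5/2}.
Label its elements g_1 = a^2 - 2/5ac + 3/2b - 47/10, g_2 = bc - 9/2b + 6c - 5/2.

Reduce p = 3abc - 27/2ab + 29ac - 2c^2 - 15/2a + 4b - 2 modulo G:
  leading term abc: subtract (3a)·g_2 from 3abc - 27/2ab + 29ac - 2c^2 - 15/2a + 4b - 2 → 11ac - 2c^2 + 4b - 2
  leading term ac: no divisor's leading term divides it; move 11ac to the remainder.
  leading term c^2: no divisor's leading term divides it; move -2c^2 to the remainder.
  leading term b: no divisor's leading term divides it; move 4b to the remainder.
  leading term 1: no divisor's leading term divides it; move -2 to the remainder.
  normal form = 11ac - 2c^2 + 4b - 2.
The normal form is nonzero, so p ∉ I. Since p minus its normal form lies in I, I + (p) = I + (r) where r = 11ac - 2c^2 + 4b - 2; decide whether this ideal is the whole ring.
Run Buchberger on G together with r (pairs among the g_i already reduce to 0 since G is a Gröbner basis):
g_1 = a^2 - 2/5ac + 3/2b - 47/10, LT = a^2.
g_2 = bc - 9/2b + 6c - 5/2, LT = bc.
r = 11ac - 2c^2 + 4b - 2, LT = ac.

S(g_1,r): lcm = a^2c. S = -12/55ac^2 - 4/11ab + 3/2bc + 2/11a - 47/10c.
  leading term ac^2: subtract (-12/605c)·r from -12/55ac^2 - 4/11ab + 3/2bc + 2/11a - 47/10c → -24/605c^3 - 4/11ab + 1911/1210bc + 2/11a - 1147/242c
  leading term c^3: no divisor's leading term divides it; move -24/605c^3 to the remainder.
  leading term ab: no divisor's leading term divides it; move -4/11ab to the remainder.
  leading term bc: subtract (1911/1210)·g_2 from 1911/1210bc + 2/11a - 1147/242c → 2/11a + 17199/2420b - 17201/1210c + 1911/484
  leading term a: no divisor's leading term divides it; move 2/11a to the remainder.
  leading term b: no divisor's leading term divides it; move 17199/2420b to the remainder.
  leading term c: no divisor's leading term divides it; move -17201/1210c to the remainder.
  leading term 1: no divisor's leading term divides it; move 1911/484 to the remainder.
  remainder -24/605c^3 - 4/11ab + 2/11a + 17199/2420b - 17201/1210c + 1911/484 ≠ 0; add m_4 = -24/605c^3 - 4/11ab + 2/11a + 17199/2420b - 17201/1210c + 1911/484 to the basis.

S(g_2,r): lcm = abc. S = 2/11bc^2 - 9/2ab - 4/11b^2 + 6ac - 5/2a + 2/11b.
  leading term bc^2: subtract (2/11c)·g_2 from 2/11bc^2 - 9/2ab - 4/11b^2 + 6ac - 5/2a + 2/11b → -9/2ab - 4/11b^2 + 6ac + 9/11bc - 12/11c^2 - 5/2a + 2/11b + 5/11c
  leading term ab: no divisor's leading term divides it; move -9/2ab to the remainder.
  leading term b^2: no divisor's leading term divides it; move -4/11b^2 to the remainder.
  leading term ac: subtract (6/11)·r from 6ac + 9/11bc - 12/11c^2 - 5/2a + 2/11b + 5/11c → 9/11bc - 5/2a - 2b + 5/11c + 12/11
  leading term bc: subtract (9/11)·g_2 from 9/11bc - 5/2a - 2b + 5/11c + 12/11 → -5/2a + 37/22b - 49/11c + 69/22
  leading term a: no divisor's leading term divides it; move -5/2a to the remainder.
  leading term b: no divisor's leading term divides it; move 37/22b to the remainder.
  leading term c: no divisor's leading term divides it; move -49/11c to the remainder.
  leading term 1: no divisor's leading term divides it; move 69/22 to the remainder.
  remainder -9/2ab - 4/11b^2 - 5/2a + 37/22b - 49/11c + 69/22 ≠ 0; add m_5 = -9/2ab - 4/11b^2 - 5/2a + 37/22b - 49/11c + 69/22 to the basis.

S(g_2,m_4): lcm = bc^3. S = -55/6ab^2 - 9/2bc^2 + 6c^3 + 55/12ab + 5733/32b^2 - 17201/48bc - 5/2c^2 + 3185/32b.
  leading term ab^2: subtract (55/27b)·m_5 from -55/6ab^2 - 9/2bc^2 + 6c^3 + 55/12ab + 5733/32b^2 - 17201/48bc - 5/2c^2 + 3185/32b → 20/27b^3 - 9/2bc^2 + 6c^3 + 1045/108ab + 151831/864b^2 - 150889/432bc - 5/2c^2 + 26825/288b
  leading term b^3: no divisor's leading term divides it; move 20/27b^3 to the remainder.
  leading term bc^2: subtract (-9/2c)·g_2 from -9/2bc^2 + 6c^3 + 1045/108ab + 151831/864b^2 - 150889/432bc - 5/2c^2 + 26825/288b → 6c^3 + 1045/108ab + 151831/864b^2 - 159637/432bc + 49/2c^2 + 26825/288b - 45/4c
  leading term c^3: subtract (-605/4)·m_4 from 6c^3 + 1045/108ab + 151831/864b^2 - 159637/432bc + 49/2c^2 + 26825/288b - 45/4c → -4895/108ab + 151831/864b^2 - 159637/432bc + 49/2c^2 + 55/2a + 336407/288b - 17291/8c + 9555/16
  leading term ab: subtract (4895/486)·m_5 from -4895/108ab + 151831/864b^2 - 159637/432bc + 49/2c^2 + 55/2a + 336407/288b - 17291/8c + 9555/16 → 1394959/7776b^2 - 159637/432bc + 49/2c^2 + 51205/972a + 8951269/7776b - 4114493/1944c + 733015/1296
  leading term b^2: no divisor's leading term divides it; move 1394959/7776b^2 to the remainder.
  leading term bc: subtract (-159637/432)·g_2 from -159637/432bc + 49/2c^2 + 51205/972a + 8951269/7776b - 4114493/1944c + 733015/1296 → 49/2c^2 + 51205/972a - 124354/243b + 97853/972c - 928525/2592
  leading term c^2: no divisor's leading term divides it; move 49/2c^2 to the remainder.
  leading term a: no divisor's leading term divides it; move 51205/972a to the remainder.
  leading term b: no divisor's leading term divides it; move -124354/243b to the remainder.
  leading term c: no divisor's leading term divides it; move 97853/972c to the remainder.
  leading term 1: no divisor's leading term divides it; move -928525/2592 to the remainder.
  remainder 20/27b^3 + 1394959/7776b^2 + 49/2c^2 + 51205/972a - 124354/243b + 97853/972c - 928525/2592 ≠ 0; add m_6 = 20/27b^3 + 1394959/7776b^2 + 49/2c^2 + 51205/972a - 124354/243b + 97853/972c - 928525/2592 to the basis.

The other S-polynomials (S(g_1,g_2), S(g_1,m_4), S(r,m_4), S(g_1,m_5), S(g_2,m_5), S(r,m_5), S(m_4,m_5), S(g_1,m_6), S(g_2,m_6), S(r,m_6), S(m_4,m_6), S(m_5,m_6)) all reduce to 0 modulo the current basis, so we have a Gröbner basis.
Inter-reduce: drop elements whose leading term is divisible by another's, tail-reduce, and make monic.
Reduced Gröbner basis: {b^3 + 1394959/5760b^2 + 1323/40c^2 + 10241/144a - 62177/90b + 97853/720c - 185705/384, c^3 - 20/27b^2 - 1045/108a - 151831/864b + 150889/432c - 26825/288, a^2 - 4/55c^2 + 181/110b - 105/22, ab + 8/99b^2 + 5/9a - 37/99b + 98/99c - 23/33, ac - 2/11c^2 + 4/11b - 2/11, bc - 9/2b + 6c - 5/2}.
The reduced Gröbner basis of I + (p) is {b^3 + 1394959/5760b^2 + 1323/40c^2 + 10241/144a - 62177/90b + 97853/720c - 185705/384, c^3 - 20/27b^2 - 1045/108a - 151831/864b + 150889/432c - 26825/288, a^2 - 4/55c^2 + 181/110b - 105/22, ab + 8/99b^2 + 5/9a - 37/99b + 98/99c - 23/33, ac - 2/11c^2 + 4/11b - 2/11, bc - 9/2b + 6c - 5/2} ≠ {1}, a proper ideal, so the enlarged system stays consistent: p is independent of I, with normal form 11ac - 2c^2 + 4b - 2.

The remainder on division by a Gröbner basis is unique — it is the normal form.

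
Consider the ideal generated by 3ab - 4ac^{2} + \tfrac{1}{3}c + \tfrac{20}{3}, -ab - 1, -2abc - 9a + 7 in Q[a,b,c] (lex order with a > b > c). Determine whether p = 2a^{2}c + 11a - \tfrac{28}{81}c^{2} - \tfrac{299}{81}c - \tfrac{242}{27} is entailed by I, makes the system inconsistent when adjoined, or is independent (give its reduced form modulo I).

2a^{2}c + 11a - \tfrac{28}{81}c^{2} - \tfrac{299}{81}c - \tfrac{242}{27} lies in I (it reduces to 0).

First compute the reduced Gröbner basis of I by Buchberger's algorithm.
f_1 = 3ab - 4ac^{2} + \tfrac{1}{3}c + \tfrac{20}{3}, LT = ab.
f_2 = -ab - 1, LT = ab.
f_3 = -2abc - 9a + 7, LT = abc.

S(f_1,f_2): lcm = ab. S = -\tfrac{4}{3}ac^{2} + \tfrac{1}{9}c + \tfrac{11}{9}.
  leading term ac^{2}: no divisor's leading term divides it; move -\tfrac{4}{3}ac^{2} to the remainder.
  leading term c: no divisor's leading term divides it; move \tfrac{1}{9}c to the remainder.
  leading term 1: no divisor's leading term divides it; move \tfrac{11}{9} to the remainder.
  remainder -\tfrac{4}{3}ac^{2} + \tfrac{1}{9}c + \tfrac{11}{9} ≠ 0; add h_4 = -\tfrac{4}{3}ac^{2} + \tfrac{1}{9}c + \tfrac{11}{9} to the basis.

S(f_1,f_3): lcm = abc. S = -\tfrac{4}{3}ac^{3} - \tfrac{9}{2}a + \tfrac{1}{9}c^{2} + \tfrac{20}{9}c + \tfrac{7}{2}.
  leading term ac^{3}: subtract (c)·h_4 from -\tfrac{4}{3}ac^{3} - \tfrac{9}{2}a + \tfrac{1}{9}c^{2} + \tfrac{20}{9}c + \tfrac{7}{2} → -\tfrac{9}{2}a + c + \tfrac{7}{2}
  leading term a: no divisor's leading term divides it; move -\tfrac{9}{2}a to the remainder.
  leading term c: no divisor's leading term divides it; move c to the remainder.
  leading term 1: no divisor's leading term divides it; move \tfrac{7}{2} to the remainder.
  remainder -\tfrac{9}{2}a + c + \tfrac{7}{2} ≠ 0; add h_5 = -\tfrac{9}{2}a + c + \tfrac{7}{2} to the basis.

S(f_1,h_4): lcm = abc^{2}. S = -\tfrac{4}{3}ac^{4} + \tfrac{1}{12}bc + \tfrac{11}{12}b + \tfrac{1}{9}c^{3} + \tfrac{20}{9}c^{2}.
  leading term ac^{4}: subtract (c^{2})·h_4 from -\tfrac{4}{3}ac^{4} + \tfrac{1}{12}bc + \tfrac{11}{12}b + \tfrac{1}{9}c^{3} + \tfrac{20}{9}c^{2} → \tfrac{1}{12}bc + \tfrac{11}{12}b + c^{2}
  leading term bc: no divisor's leading term divides it; move \tfrac{1}{12}bc to the remainder.
  leading term b: no divisor's leading term divides it; move \tfrac{11}{12}b to the remainder.
  leading term c^{2}: no divisor's leading term divides it; move c^{2} to the remainder.
  remainder \tfrac{1}{12}bc + \tfrac{11}{12}b + c^{2} ≠ 0; add h_6 = \tfrac{1}{12}bc + \tfrac{11}{12}b + c^{2} to the basis.

S(f_1,h_5): lcm = ab. S = -\tfrac{4}{3}ac^{2} + \tfrac{2}{9}bc + \tfrac{7}{9}b + \tfrac{1}{9}c + \tfrac{20}{9}.
  leading term ac^{2}: subtract (1)·h_4 from -\tfrac{4}{3}ac^{2} + \tfrac{2}{9}bc + \tfrac{7}{9}b + \tfrac{1}{9}c + \tfrac{20}{9} → \tfrac{2}{9}bc + \tfrac{7}{9}b + 1
  leading term bc: subtract (\tfrac{8}{3})·h_6 from \tfrac{2}{9}bc + \tfrac{7}{9}b + 1 → -\tfrac{5}{3}b - \tfrac{8}{3}c^{2} + 1
  leading term b: no divisor's leading term divides it; move -\tfrac{5}{3}b to the remainder.
  leading term c^{2}: no divisor's leading term divides it; move -\tfrac{8}{3}c^{2} to the remainder.
  leading term 1: no divisor's leading term divides it; move 1 to the remainder.
  remainder -\tfrac{5}{3}b - \tfrac{8}{3}c^{2} + 1 ≠ 0; add h_7 = -\tfrac{5}{3}b - \tfrac{8}{3}c^{2} + 1 to the basis.

S(f_3,h_5): lcm = abc. S = \tfrac{9}{2}a + \tfrac{2}{9}bc^{2} + \tfrac{7}{9}bc - \tfrac{7}{2}.
  leading term a: subtract (-1)·h_5 from \tfrac{9}{2}a + \tfrac{2}{9}bc^{2} + \tfrac{7}{9}bc - \tfrac{7}{2} → \tfrac{2}{9}bc^{2} + \tfrac{7}{9}bc + c
  leading term bc^{2}: subtract (\tfrac{8}{3}c)·h_6 from \tfrac{2}{9}bc^{2} + \tfrac{7}{9}bc + c → -\tfrac{5}{3}bc - \tfrac{8}{3}c^{3} + c
  leading term bc: subtract (-20)·h_6 from -\tfrac{5}{3}bc - \tfrac{8}{3}c^{3} + c → \tfrac{55}{3}b - \tfrac{8}{3}c^{3} + 20c^{2} + c
  leading term b: subtract (-11)·h_7 from \tfrac{55}{3}b - \tfrac{8}{3}c^{3} + 20c^{2} + c → -\tfrac{8}{3}c^{3} - \tfrac{28}{3}c^{2} + c + 11
  leading term c^{3}: no divisor's leading term divides it; move -\tfrac{8}{3}c^{3} to the remainder.
  leading term c^{2}: no divisor's leading term divides it; move -\tfrac{28}{3}c^{2} to the remainder.
  leading term c: no divisor's leading term divides it; move c to the remainder.
  leading term 1: no divisor's leading term divides it; move 11 to the remainder.
  remainder -\tfrac{8}{3}c^{3} - \tfrac{28}{3}c^{2} + c + 11 ≠ 0; add h_8 = -\tfrac{8}{3}c^{3} - \tfrac{28}{3}c^{2} + c + 11 to the basis.

The other S-polynomials (S(f_2,f_3), S(f_2,h_4), S(f_3,h_4), S(f_2,h_5), S(h_4,h_5), S(f_1,h_6), S(f_2,h_6), S(f_3,h_6), S(h_4,h_6), S(h_5,h_6), S(f_1,h_7), S(f_2,h_7), S(f_3,h_7), S(h_4,h_7), S(h_5,h_7), S(h_6,h_7), S(f_1,h_8), S(f_2,h_8), S(f_3,h_8), S(h_4,h_8), S(h_5,h_8), S(h_6,h_8), S(h_7,h_8)) all reduce to 0 modulo the current basis, so we have a Gröbner basis.
Inter-reduce: drop elements whose leading term is divisible by another's, tail-reduce, and make monic.
Reduced Gröbner basis: {a - \tfrac{2}{9}c - \tfrac{7}{9}, b + \tfrac{8}{5}c^{2} - \tfrac{3}{5}, c^{3} + \tfrac{7}{2}c^{2} - \tfrac{3}{8}c - \tfrac{33}{8}}.
Label its elements g_1 = a - \tfrac{2}{9}c - \tfrac{7}{9}, g_2 = b + \tfrac{8}{5}c^{2} - \tfrac{3}{5}, g_3 = c^{3} + \tfrac{7}{2}c^{2} - \tfrac{3}{8}c - \tfrac{33}{8}.

Reduce p = 2a^{2}c + 11a - \tfrac{28}{81}c^{2} - \tfrac{299}{81}c - \tfrac{242}{27} modulo G:
  leading term a^{2}c: subtract (2ac)·g_1 from 2a^{2}c + 11a - \tfrac{28}{81}c^{2} - \tfrac{299}{81}c - \tfrac{242}{27} → \tfrac{4}{9}ac^{2} + \tfrac{14}{9}ac + 11a - \tfrac{28}{81}c^{2} - \tfrac{299}{81}c - \tfrac{242}{27}
  leading term ac^{2}: subtract (\tfrac{4}{9}c^{2})·g_1 from \tfrac{4}{9}ac^{2} + \tfrac{14}{9}ac + 11a - \tfrac{28}{81}c^{2} - \tfrac{299}{81}c - \tfrac{242}{27} → \tfrac{14}{9}ac + 11a + \tfrac{8}{81}c^{3} - \tfrac{299}{81}c - \tfrac{242}{27}
  leading term ac: subtract (\tfrac{14}{9}c)·g_1 from \tfrac{14}{9}ac + 11a + \tfrac{8}{81}c^{3} - \tfrac{299}{81}c - \tfrac{242}{27} → 11a + \tfrac{8}{81}c^{3} + \tfrac{28}{81}c^{2} - \tfrac{67}{27}c - \tfrac{242}{27}
  leading term a: subtract (11)·g_1 from 11a + \tfrac{8}{81}c^{3} + \tfrac{28}{81}c^{2} - \tfrac{67}{27}c - \tfrac{242}{27} → \tfrac{8}{81}c^{3} + \tfrac{28}{81}c^{2} - \tfrac{1}{27}c - \tfrac{11}{27}
  leading term c^{3}: subtract (\tfrac{8}{81})·g_3 from \tfrac{8}{81}c^{3} + \tfrac{28}{81}c^{2} - \tfrac{1}{27}c - \tfrac{11}{27} → 0
  normal form = 0.
Since the normal form is 0, p ∈ I.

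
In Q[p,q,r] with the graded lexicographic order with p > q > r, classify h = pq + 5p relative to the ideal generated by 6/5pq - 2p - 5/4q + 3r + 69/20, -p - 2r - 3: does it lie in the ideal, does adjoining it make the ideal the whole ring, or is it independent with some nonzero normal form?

pq + 5p is independent of I; its normal form modulo I is 25/24q - 95/6r - 183/8.

First compute the reduced Gröbner basis of I by Buchberger's algorithm.
f_1 = 6/5pq - 2p - 5/4q + 3r + 69/20, LT = pq.
f_2 = -p - 2r - 3, LT = p.

S(f_1,f_2): lcm = pq. S = -2qr - 5/3p - 97/24q + 5/2r + 23/8.
  leading term qr: no divisor's leading term divides it; move -2qr to the remainder.
  leading term p: subtract (5/3)·f_2 from -5/3p - 97/24q + 5/2r + 23/8 → -97/24q + 35/6r + 63/8
  leading term q: no divisor's leading term divides it; move -97/24q to the remainder.
  leading term r: no divisor's leading term divides it; move 35/6r to the remainder.
  leading term 1: no divisor's leading term divides it; move 63/8 to the remainder.
  remainder -2qr - 97/24q + 35/6r + 63/8 ≠ 0; add k_3 = -2qr - 97/24q + 35/6r + 63/8 to the basis.

The other S-polynomials (S(f_1,k_3), S(f_2,k_3)) all reduce to 0 modulo the current basis, so we have a Gröbner basis.
Inter-reduce: drop elements whose leading term is divisible by another's, tail-reduce, and make monic.
Reduced Gröbner basis: {qr + 97/48q - 35/12r - 63/16, p + 2r + 3}.
Label its elements g_1 = qr + 97/48q - 35/12r - 63/16, g_2 = p + 2r + 3.

Reduce h = pq + 5p modulo G:
  leading term pq: subtract (q)·g_2 from pq + 5p → -2qr + 5p - 3q
  leading term qr: subtract (-2)·g_1 from -2qr + 5p - 3q → 5p + 25/24q - 35/6r - 63/8
  leading term p: subtract (5)·g_2 from 5p + 25/24q - 35/6r - 63/8 → 25/24q - 95/6r - 183/8
  leading term q: no divisor's leading term divides it; move 25/24q to the remainder.
  leading term r: no divisor's leading term divides it; move -95/6r to the remainder.
  leading term 1: no divisor's leading term divides it; move -183/8 to the remainder.
  normal form = 25/24q - 95/6r - 183/8.
The normal form is nonzero, so h ∉ I. Since h minus its normal form lies in I, I + (h) = I + (n) where n = 25/24q - 95/6r - 183/8; decide whether this ideal is the whole ring.
Run Buchberger on G together with n (pairs among the g_i already reduce to 0 since G is a Gröbner basis):
g_1 = qr + 97/48q - 35/12r - 63/16, LT = qr.
g_2 = p + 2r + 3, LT = p.
n = 25/24q - 95/6r - 183/8, LT = q.

S(g_1,n): lcm = qr. S = 76/5r^2 + 97/48q + 5713/300r - 63/16.
  leading term r^2: no divisor's leading term divides it; move 76/5r^2 to the remainder.
  leading term q: subtract (97/50)·n from 97/48q + 5713/300r - 63/16 → 1244/25r + 1011/25
  leading term r: no divisor's leading term divides it; move 1244/25r to the remainder.
  leading term 1: no divisor's leading term divides it; move 1011/25 to the remainder.
  remainder 76/5r^2 + 1244/25r + 1011/25 ≠ 0; add m_4 = 76/5r^2 + 1244/25r + 1011/25 to the basis.

The other S-polynomials (S(g_1,g_2), S(g_2,n), S(g_1,m_4), S(g_2,m_4), S(n,m_4)) all reduce to 0 modulo the current basis, so we have a Gröbner basis.
Inter-reduce: drop elements whose leading term is divisible by another's, tail-reduce, and make monic.
Reduced Gröbner basis: {r^2 + 311/95r + 1011/380, p + 2r + 3, q - 76/5r - 549/25}.
The reduced Gröbner basis of I + (h) is {r^2 + 311/95r + 1011/380, p + 2r + 3, q - 76/5r - 549/25} ≠ {1}, a proper ideal, so the enlarged system stays consistent: h is independent of I, with normal form 25/24q - 95/6r - 183/8.

Ideal membership is decidable via reduction modulo a Gröbner basis.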